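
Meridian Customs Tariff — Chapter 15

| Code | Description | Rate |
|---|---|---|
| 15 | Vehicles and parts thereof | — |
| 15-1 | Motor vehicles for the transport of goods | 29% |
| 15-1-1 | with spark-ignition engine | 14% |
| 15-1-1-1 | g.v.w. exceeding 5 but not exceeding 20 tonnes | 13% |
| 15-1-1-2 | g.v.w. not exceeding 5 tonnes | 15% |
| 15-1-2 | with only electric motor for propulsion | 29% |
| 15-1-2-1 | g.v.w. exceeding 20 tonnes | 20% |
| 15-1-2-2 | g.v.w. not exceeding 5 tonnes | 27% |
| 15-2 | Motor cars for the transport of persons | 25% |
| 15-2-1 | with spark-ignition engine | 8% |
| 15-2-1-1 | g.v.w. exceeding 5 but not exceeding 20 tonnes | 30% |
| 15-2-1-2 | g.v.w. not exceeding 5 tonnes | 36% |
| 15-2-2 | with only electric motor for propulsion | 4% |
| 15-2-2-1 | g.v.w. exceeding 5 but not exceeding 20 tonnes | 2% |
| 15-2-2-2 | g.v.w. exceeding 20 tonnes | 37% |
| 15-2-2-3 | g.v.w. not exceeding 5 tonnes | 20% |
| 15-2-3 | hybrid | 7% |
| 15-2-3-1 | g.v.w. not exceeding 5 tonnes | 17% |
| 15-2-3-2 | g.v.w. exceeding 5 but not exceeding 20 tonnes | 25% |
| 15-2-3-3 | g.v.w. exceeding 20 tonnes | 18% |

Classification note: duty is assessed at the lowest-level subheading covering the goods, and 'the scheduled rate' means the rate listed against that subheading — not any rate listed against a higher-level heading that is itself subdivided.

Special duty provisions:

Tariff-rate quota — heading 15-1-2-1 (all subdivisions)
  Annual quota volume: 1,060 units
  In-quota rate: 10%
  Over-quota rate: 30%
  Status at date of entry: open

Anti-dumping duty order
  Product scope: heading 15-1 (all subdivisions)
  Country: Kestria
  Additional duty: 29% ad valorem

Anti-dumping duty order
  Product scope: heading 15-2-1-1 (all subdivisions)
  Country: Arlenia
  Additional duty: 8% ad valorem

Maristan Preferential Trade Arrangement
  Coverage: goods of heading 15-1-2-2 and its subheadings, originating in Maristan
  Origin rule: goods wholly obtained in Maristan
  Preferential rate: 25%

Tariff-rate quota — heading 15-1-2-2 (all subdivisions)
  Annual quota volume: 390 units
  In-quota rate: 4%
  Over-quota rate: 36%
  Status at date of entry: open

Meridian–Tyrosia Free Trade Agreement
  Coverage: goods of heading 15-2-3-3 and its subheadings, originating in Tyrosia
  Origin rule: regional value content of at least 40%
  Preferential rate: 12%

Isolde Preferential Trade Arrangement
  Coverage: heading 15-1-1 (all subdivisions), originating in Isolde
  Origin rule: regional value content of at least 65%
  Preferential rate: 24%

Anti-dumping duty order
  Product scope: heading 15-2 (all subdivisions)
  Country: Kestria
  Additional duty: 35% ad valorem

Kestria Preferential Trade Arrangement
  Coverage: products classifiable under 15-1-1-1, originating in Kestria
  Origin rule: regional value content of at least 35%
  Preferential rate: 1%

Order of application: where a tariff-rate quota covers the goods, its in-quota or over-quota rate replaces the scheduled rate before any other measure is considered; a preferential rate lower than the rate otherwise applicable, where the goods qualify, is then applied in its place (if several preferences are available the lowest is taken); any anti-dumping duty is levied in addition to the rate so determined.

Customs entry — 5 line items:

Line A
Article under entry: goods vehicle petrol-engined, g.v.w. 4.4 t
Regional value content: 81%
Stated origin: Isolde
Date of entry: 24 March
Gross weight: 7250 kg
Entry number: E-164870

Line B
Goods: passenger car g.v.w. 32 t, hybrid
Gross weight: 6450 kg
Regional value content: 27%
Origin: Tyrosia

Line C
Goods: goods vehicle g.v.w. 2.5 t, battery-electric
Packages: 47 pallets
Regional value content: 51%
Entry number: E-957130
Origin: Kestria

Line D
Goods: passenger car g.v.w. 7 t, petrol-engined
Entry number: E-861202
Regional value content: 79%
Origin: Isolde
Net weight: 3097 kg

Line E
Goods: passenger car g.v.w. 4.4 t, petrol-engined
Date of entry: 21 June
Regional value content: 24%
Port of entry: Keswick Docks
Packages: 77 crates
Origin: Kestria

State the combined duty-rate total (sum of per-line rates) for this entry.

167%

Line A: goods vehicle → 15-1; petrol-engined → 15-1-1; g.v.w. 4.4 t → 15-1-1-2. Scheduled 15%. Isolde agreement on 15-1-1: RVC ≥ 65% → 24% available; preference 24% not lower than 15% → no reduction. → 15%.
Line B: passenger car → 15-2; hybrid → 15-2-3; g.v.w. 32 t → 15-2-3-3. Scheduled 18%. Tyrosia agreement on 15-2-3-3: RVC < 40%. → 18%.
Line C: goods vehicle → 15-1; battery-electric → 15-1-2; g.v.w. 2.5 t → 15-1-2-2. Scheduled 27%. quota on 15-1-2-2 open → in-quota 4%; Kestria agreement on 15-1-1-1: 15-1-2-2 not covered; anti-dumping (Kestria, 15-1): +29%; total 4% + 29% = 33%. → 33%.
Line D: passenger car → 15-2; petrol-engined → 15-2-1; g.v.w. 7 t → 15-2-1-1. Scheduled 30%. Isolde agreement on 15-1-1: 15-2-1-1 not covered. → 30%.
Line E: passenger car → 15-2; petrol-engined → 15-2-1; g.v.w. 4.4 t → 15-2-1-2. Scheduled 36%. Kestria agreement on 15-1-1-1: 15-2-1-2 not covered; anti-dumping (Kestria, 15-2): +35%; total 36% + 35% = 71%. → 71%.
Sum: 15% + 18% + 33% + 30% + 71% = 167%.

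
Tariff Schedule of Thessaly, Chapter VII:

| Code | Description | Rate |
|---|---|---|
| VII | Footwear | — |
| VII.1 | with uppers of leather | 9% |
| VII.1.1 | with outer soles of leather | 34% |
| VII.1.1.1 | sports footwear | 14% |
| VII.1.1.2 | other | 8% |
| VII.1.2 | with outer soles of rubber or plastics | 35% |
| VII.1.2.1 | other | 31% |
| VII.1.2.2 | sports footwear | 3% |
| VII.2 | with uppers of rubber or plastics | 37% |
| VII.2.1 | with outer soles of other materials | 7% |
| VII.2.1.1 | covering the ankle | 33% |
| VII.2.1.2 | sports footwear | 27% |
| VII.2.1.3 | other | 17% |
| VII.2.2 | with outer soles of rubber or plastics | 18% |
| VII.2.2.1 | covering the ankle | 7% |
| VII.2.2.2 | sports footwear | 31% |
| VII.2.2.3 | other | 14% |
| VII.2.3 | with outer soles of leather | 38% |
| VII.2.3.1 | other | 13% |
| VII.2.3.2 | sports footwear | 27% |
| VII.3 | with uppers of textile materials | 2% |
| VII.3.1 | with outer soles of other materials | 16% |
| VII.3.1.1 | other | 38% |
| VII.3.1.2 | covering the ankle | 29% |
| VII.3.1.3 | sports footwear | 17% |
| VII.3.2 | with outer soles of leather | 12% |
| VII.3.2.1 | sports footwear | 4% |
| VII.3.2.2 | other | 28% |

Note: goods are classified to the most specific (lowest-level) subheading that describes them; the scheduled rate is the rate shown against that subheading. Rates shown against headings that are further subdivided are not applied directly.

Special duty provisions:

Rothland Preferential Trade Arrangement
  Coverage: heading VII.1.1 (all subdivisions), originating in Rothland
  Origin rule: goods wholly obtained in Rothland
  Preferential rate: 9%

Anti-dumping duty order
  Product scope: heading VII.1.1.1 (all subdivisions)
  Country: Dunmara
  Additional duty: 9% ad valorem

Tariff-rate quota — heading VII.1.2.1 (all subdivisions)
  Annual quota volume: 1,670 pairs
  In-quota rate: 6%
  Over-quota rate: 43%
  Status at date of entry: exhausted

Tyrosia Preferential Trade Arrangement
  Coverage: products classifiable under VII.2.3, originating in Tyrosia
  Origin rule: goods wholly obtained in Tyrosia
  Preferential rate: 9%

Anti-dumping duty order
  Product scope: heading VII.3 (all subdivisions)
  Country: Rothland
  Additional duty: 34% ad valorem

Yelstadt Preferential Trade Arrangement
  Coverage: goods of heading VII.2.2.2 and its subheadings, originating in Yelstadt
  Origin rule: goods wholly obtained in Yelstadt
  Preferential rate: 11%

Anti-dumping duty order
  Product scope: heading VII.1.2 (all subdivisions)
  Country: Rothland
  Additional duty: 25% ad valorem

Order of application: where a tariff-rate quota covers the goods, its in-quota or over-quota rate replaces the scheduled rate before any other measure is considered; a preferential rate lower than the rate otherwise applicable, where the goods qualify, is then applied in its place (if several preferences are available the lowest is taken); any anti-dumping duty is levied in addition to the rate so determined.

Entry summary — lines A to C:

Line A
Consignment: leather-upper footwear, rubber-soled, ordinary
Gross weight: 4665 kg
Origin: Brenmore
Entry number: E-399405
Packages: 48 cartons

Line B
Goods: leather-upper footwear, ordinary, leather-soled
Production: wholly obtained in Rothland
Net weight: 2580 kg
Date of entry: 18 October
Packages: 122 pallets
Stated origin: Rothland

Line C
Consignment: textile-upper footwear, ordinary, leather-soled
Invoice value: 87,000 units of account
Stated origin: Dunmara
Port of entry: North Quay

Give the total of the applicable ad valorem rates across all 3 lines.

Line A: leather-upper → VII.1; rubber-soled → VII.1.2; ordinary → VII.1.2.1. Scheduled 31%. quota on VII.1.2.1 exhausted → over-quota 43%. → 43%.
Line B: leather-upper → VII.1; leather-soled → VII.1.1; ordinary → VII.1.1.2. Scheduled 8%. Rothland agreement on VII.1.1: wholly obtained → 9% available; preference 9% not lower than 8% → no reduction. → 8%.
Line C: textile-upper → VII.3; leather-soled → VII.3.2; ordinary → VII.3.2.2. Scheduled 28%. No special measure applies. → 28%.
Sum: 43% + 8% + 28% = 79%.

79%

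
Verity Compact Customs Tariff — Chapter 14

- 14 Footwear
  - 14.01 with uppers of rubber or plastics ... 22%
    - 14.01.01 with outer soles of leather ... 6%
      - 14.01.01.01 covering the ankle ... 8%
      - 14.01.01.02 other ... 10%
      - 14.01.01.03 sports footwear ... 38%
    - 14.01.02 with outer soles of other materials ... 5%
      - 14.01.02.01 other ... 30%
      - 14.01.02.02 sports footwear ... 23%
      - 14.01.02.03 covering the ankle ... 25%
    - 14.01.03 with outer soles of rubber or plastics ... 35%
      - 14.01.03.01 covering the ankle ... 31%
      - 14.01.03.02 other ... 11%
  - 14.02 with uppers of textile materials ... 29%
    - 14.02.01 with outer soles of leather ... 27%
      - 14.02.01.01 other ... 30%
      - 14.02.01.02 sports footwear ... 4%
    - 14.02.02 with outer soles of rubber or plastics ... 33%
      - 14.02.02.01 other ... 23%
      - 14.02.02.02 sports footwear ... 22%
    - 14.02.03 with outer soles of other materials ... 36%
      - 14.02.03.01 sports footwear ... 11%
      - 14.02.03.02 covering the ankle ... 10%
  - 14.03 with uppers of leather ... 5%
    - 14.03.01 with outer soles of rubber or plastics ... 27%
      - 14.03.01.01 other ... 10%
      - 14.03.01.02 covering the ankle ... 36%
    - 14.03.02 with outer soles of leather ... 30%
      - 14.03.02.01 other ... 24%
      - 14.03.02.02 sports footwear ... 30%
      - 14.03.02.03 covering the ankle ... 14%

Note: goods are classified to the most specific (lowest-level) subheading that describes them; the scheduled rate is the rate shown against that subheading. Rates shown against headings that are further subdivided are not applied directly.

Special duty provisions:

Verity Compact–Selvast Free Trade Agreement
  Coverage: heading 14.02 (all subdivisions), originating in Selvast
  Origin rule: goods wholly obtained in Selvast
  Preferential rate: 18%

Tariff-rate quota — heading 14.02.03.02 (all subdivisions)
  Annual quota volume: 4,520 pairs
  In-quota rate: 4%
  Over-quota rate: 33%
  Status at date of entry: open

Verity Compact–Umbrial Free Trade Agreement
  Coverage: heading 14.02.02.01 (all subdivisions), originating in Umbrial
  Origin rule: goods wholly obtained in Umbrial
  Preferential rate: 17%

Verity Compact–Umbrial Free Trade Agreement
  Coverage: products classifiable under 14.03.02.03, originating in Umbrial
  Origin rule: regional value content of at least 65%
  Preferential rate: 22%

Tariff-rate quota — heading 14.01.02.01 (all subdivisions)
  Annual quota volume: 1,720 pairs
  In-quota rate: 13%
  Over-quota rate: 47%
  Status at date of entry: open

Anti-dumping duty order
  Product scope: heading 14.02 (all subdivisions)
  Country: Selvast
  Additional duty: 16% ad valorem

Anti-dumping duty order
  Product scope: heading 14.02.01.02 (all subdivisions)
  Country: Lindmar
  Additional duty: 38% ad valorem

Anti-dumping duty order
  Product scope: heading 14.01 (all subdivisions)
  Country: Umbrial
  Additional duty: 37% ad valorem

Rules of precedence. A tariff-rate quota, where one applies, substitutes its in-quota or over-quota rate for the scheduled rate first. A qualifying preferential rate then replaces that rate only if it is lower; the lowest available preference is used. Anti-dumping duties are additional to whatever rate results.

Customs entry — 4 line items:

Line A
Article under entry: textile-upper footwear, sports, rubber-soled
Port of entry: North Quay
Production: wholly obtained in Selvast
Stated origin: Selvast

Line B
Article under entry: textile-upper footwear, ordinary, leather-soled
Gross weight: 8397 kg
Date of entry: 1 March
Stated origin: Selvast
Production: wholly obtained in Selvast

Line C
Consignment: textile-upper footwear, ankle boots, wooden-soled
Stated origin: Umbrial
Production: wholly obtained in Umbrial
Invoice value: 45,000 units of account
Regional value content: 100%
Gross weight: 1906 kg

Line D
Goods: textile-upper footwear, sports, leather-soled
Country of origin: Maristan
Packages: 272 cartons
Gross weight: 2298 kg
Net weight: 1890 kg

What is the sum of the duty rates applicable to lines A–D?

76%

Line A: textile-upper → 14.02; rubber-soled → 14.02.02; sports → 14.02.02.02. Scheduled 22%. Selvast agreement on 14.02: wholly obtained → 18% available; preferential 18%; anti-dumping (Selvast, 14.02): +16%; total 18% + 16% = 34%. → 34%.
Line B: textile-upper → 14.02; leather-soled → 14.02.01; ordinary → 14.02.01.01. Scheduled 30%. Selvast agreement on 14.02: wholly obtained → 18% available; preferential 18%; anti-dumping (Selvast, 14.02): +16%; total 18% + 16% = 34%. → 34%.
Line C: textile-upper → 14.02; wooden-soled → 14.02.03; ankle boots → 14.02.03.02. Scheduled 10%. quota on 14.02.03.02 open → in-quota 4%; Umbrial agreement on 14.02.02.01: 14.02.03.02 not covered; Umbrial agreement on 14.03.02.03: 14.02.03.02 not covered. → 4%.
Line D: textile-upper → 14.02; leather-soled → 14.02.01; sports → 14.02.01.02. Scheduled 4%. No special measure applies. → 4%.
Sum: 34% + 34% + 4% + 4% = 76%.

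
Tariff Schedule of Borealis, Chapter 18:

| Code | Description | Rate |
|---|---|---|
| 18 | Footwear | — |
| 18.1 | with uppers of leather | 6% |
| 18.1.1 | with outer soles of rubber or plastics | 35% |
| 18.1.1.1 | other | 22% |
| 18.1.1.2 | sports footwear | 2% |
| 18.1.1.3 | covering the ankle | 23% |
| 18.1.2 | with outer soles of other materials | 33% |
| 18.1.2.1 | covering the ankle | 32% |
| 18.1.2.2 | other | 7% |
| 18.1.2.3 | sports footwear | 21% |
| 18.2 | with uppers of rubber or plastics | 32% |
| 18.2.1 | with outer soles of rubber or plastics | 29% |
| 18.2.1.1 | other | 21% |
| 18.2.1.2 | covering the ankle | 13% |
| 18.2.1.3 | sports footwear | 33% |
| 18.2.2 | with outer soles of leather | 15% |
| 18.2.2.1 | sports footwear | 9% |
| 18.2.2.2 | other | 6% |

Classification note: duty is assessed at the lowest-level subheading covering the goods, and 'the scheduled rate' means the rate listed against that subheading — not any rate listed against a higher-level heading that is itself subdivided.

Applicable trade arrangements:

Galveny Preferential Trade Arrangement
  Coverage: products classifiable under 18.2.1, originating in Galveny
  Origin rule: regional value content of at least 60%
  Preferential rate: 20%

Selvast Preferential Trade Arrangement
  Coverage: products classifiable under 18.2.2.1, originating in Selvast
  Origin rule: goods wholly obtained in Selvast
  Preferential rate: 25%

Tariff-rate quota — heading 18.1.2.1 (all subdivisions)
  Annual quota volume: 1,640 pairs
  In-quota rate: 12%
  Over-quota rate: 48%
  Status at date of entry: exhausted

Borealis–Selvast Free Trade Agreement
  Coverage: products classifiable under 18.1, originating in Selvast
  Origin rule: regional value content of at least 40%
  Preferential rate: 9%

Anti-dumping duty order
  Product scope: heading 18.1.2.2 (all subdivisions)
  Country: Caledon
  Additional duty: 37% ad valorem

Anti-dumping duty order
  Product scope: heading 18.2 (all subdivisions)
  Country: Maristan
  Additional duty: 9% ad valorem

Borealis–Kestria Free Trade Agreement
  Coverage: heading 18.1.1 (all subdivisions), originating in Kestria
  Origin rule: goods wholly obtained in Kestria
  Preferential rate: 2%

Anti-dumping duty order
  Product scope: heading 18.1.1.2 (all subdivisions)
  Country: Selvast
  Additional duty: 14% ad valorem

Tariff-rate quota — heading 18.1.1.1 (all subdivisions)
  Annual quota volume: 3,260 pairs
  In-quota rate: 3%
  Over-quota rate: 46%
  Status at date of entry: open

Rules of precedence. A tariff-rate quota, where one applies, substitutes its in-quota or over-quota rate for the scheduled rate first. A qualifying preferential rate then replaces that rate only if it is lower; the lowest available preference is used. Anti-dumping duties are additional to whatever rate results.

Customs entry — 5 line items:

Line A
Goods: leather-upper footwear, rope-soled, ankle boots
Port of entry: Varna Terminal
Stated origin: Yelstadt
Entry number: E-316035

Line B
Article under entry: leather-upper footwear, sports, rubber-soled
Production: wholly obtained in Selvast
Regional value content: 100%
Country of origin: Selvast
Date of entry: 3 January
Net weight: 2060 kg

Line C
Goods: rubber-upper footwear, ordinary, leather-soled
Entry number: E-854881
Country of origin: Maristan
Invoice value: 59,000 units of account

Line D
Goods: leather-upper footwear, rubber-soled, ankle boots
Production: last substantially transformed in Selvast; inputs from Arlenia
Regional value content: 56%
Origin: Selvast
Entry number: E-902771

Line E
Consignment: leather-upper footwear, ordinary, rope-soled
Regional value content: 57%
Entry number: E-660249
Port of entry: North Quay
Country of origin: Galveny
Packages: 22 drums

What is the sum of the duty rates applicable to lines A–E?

Line A: leather-upper → 18.1; rope-soled → 18.1.2; ankle boots → 18.1.2.1. Scheduled 32%. quota on 18.1.2.1 exhausted → over-quota 48%. → 48%.
Line B: leather-upper → 18.1; rubber-soled → 18.1.1; sports → 18.1.1.2. Scheduled 2%. Selvast agreement on 18.2.2.1: 18.1.1.2 not covered; Selvast agreement on 18.1: RVC ≥ 40% → 9% available; preference 9% not lower than 2% → no reduction; anti-dumping (Selvast, 18.1.1.2): +14%; total 2% + 14% = 16%. → 16%.
Line C: rubber-upper → 18.2; leather-soled → 18.2.2; ordinary → 18.2.2.2. Scheduled 6%. anti-dumping (Maristan, 18.2): +9%; total 6% + 9% = 15%. → 15%.
Line D: leather-upper → 18.1; rubber-soled → 18.1.1; ankle boots → 18.1.1.3. Scheduled 23%. Selvast agreement on 18.2.2.1: 18.1.1.3 not covered; Selvast agreement on 18.1: RVC ≥ 40% → 9% available; preferential 9%. → 9%.
Line E: leather-upper → 18.1; rope-soled → 18.1.2; ordinary → 18.1.2.2. Scheduled 7%. Galveny agreement on 18.2.1: 18.1.2.2 not covered. → 7%.
Sum: 48% + 16% + 15% + 9% + 7% = 95%.

95%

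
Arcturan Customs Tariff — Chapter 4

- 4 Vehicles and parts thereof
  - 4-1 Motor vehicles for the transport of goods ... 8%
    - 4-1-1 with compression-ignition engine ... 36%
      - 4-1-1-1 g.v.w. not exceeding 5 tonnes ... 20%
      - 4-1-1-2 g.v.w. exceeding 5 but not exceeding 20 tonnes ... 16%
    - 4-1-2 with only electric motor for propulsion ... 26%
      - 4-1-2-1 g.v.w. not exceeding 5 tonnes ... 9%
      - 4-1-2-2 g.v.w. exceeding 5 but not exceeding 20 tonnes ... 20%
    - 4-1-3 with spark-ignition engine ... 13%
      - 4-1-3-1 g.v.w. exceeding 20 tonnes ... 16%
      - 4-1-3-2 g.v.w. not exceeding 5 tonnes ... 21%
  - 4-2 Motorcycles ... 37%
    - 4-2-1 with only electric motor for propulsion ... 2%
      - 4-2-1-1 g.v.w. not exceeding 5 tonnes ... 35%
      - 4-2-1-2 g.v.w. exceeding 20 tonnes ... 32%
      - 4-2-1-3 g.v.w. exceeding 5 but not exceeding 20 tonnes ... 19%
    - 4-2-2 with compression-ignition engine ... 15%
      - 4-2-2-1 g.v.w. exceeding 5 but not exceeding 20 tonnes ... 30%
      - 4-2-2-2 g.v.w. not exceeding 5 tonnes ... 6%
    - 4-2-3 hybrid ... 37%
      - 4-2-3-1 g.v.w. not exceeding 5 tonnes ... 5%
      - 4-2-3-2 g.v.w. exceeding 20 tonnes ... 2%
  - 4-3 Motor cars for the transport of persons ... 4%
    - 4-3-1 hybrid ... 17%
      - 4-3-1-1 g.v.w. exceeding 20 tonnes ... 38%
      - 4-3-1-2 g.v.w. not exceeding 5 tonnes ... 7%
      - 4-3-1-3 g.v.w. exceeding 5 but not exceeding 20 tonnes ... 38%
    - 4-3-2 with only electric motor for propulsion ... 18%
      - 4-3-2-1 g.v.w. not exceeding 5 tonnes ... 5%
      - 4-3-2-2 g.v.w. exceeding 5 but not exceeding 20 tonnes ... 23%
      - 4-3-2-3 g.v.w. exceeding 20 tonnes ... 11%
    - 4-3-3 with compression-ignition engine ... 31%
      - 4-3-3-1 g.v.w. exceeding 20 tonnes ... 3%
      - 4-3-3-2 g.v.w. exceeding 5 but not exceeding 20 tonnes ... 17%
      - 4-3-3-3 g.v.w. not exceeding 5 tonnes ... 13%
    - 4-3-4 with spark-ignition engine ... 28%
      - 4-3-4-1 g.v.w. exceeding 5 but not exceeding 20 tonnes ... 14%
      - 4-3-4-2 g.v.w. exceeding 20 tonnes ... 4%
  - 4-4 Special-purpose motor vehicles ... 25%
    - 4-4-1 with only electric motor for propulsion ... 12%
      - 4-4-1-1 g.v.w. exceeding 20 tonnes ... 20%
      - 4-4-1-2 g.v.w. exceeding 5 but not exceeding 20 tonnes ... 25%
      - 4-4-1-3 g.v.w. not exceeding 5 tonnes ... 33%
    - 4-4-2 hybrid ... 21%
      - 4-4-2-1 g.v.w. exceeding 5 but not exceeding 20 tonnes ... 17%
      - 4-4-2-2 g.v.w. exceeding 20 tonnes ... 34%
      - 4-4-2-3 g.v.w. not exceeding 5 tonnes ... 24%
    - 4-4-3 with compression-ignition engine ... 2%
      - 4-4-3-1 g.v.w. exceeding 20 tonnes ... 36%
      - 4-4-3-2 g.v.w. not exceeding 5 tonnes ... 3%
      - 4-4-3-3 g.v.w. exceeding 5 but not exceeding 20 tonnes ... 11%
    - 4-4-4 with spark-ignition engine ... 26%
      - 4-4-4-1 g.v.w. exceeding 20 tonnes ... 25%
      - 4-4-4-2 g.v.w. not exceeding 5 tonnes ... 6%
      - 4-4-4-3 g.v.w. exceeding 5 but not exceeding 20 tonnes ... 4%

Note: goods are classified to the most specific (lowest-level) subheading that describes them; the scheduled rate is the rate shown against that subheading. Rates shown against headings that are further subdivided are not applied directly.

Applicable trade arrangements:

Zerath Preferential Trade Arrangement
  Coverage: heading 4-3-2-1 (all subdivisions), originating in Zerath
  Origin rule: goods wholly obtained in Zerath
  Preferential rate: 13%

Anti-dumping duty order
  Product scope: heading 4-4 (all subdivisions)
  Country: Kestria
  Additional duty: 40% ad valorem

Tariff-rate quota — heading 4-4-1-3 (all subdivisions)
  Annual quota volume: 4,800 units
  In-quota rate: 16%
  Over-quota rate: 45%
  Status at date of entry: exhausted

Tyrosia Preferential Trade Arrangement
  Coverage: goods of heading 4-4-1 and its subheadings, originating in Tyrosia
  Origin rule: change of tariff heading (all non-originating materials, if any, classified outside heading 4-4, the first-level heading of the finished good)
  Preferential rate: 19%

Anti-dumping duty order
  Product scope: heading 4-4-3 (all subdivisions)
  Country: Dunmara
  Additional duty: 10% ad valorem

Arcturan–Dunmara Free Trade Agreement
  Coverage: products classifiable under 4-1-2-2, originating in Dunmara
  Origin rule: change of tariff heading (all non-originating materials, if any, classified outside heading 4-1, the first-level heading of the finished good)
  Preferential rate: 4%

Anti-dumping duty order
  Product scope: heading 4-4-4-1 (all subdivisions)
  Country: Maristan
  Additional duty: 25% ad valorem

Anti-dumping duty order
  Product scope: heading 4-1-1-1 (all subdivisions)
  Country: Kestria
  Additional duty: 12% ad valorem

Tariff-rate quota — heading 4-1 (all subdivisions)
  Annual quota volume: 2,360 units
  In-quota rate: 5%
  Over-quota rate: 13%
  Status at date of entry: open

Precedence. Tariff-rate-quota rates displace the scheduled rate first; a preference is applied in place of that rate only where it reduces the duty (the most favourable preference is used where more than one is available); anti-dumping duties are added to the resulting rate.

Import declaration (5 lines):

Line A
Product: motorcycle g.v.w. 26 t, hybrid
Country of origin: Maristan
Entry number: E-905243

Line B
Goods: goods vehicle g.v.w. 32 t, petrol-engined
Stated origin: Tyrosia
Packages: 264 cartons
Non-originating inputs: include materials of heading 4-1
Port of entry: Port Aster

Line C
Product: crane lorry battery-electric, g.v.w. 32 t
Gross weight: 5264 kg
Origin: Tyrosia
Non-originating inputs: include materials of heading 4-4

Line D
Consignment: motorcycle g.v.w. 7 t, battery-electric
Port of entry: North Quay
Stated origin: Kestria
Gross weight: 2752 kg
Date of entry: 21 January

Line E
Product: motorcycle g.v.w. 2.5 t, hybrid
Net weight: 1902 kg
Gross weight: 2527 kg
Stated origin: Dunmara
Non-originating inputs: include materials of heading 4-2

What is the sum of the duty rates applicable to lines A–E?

Line A: motorcycle → 4-2; hybrid → 4-2-3; g.v.w. 26 t → 4-2-3-2. Scheduled 2%. No special measure applies. → 2%.
Line B: goods vehicle → 4-1; petrol-engined → 4-1-3; g.v.w. 32 t → 4-1-3-1. Scheduled 16%. quota on 4-1 open → in-quota 5%; Tyrosia agreement on 4-4-1: 4-1-3-1 not covered. → 5%.
Line C: crane lorry → 4-4; battery-electric → 4-4-1; g.v.w. 32 t → 4-4-1-1. Scheduled 20%. Tyrosia agreement on 4-4-1: CTH not met. → 20%.
Line D: motorcycle → 4-2; battery-electric → 4-2-1; g.v.w. 7 t → 4-2-1-3. Scheduled 19%. No special measure applies. → 19%.
Line E: motorcycle → 4-2; hybrid → 4-2-3; g.v.w. 2.5 t → 4-2-3-1. Scheduled 5%. Dunmara agreement on 4-1-2-2: 4-2-3-1 not covered. → 5%.
Sum: 2% + 5% + 20% + 19% + 5% = 51%.

51%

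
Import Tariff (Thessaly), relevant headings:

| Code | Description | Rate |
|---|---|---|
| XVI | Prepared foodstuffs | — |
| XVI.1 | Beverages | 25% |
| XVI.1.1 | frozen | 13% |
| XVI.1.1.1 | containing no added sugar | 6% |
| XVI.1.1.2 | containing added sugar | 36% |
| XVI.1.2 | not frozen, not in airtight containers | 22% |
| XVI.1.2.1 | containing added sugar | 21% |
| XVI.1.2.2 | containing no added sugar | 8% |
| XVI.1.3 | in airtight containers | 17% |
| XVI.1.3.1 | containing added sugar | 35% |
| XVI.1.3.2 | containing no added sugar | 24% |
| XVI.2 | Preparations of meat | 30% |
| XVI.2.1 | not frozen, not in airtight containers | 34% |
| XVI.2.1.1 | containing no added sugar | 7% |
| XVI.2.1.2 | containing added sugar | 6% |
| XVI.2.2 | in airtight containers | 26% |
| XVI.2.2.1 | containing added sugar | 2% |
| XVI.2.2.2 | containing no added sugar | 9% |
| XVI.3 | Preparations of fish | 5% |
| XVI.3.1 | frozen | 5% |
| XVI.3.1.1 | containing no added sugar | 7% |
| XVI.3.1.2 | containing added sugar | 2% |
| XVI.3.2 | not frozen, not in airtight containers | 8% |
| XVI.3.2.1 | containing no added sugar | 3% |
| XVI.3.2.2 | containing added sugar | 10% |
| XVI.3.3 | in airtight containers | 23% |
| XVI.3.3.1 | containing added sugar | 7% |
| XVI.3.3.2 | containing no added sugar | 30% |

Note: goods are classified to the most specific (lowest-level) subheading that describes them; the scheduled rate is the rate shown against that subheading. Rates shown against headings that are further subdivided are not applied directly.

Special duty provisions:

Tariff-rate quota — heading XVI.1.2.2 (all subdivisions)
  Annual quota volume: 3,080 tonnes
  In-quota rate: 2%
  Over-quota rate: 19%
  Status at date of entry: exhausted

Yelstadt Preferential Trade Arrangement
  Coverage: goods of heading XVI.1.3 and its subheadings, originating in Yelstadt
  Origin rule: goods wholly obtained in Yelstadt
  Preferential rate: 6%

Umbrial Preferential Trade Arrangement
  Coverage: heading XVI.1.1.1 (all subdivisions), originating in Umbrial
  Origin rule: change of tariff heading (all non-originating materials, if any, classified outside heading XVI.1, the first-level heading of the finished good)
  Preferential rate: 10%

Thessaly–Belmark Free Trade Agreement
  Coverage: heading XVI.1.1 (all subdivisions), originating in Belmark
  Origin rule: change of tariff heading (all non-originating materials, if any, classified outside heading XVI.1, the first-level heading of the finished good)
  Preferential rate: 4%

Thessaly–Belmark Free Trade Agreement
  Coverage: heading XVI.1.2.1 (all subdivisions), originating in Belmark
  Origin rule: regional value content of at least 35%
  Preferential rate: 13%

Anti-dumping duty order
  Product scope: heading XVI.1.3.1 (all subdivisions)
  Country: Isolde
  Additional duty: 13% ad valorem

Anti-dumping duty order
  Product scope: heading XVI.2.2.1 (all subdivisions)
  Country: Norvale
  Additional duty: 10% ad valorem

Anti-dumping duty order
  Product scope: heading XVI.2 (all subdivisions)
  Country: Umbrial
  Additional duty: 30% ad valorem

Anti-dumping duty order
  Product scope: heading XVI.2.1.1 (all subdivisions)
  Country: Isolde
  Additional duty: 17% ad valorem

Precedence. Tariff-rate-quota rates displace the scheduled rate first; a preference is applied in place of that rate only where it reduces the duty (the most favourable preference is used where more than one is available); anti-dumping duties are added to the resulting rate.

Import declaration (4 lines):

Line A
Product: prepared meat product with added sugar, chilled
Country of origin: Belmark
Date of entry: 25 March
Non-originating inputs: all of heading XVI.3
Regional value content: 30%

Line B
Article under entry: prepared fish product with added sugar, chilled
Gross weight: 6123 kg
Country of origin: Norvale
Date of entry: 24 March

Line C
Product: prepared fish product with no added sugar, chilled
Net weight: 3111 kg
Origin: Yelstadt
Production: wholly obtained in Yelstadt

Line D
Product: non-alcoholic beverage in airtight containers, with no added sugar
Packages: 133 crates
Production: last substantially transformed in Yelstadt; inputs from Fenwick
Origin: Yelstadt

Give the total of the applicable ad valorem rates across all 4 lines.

Line A: prepared meat product → XVI.2; chilled → XVI.2.1; with added sugar → XVI.2.1.2. Scheduled 6%. Belmark agreement on XVI.1.1: XVI.2.1.2 not covered; Belmark agreement on XVI.1.2.1: XVI.2.1.2 not covered. → 6%.
Line B: prepared fish product → XVI.3; chilled → XVI.3.2; with added sugar → XVI.3.2.2. Scheduled 10%. No special measure applies. → 10%.
Line C: prepared fish product → XVI.3; chilled → XVI.3.2; with no added sugar → XVI.3.2.1. Scheduled 3%. Yelstadt agreement on XVI.1.3: XVI.3.2.1 not covered. → 3%.
Line D: non-alcoholic beverage → XVI.1; in airtight containers → XVI.1.3; with no added sugar → XVI.1.3.2. Scheduled 24%. Yelstadt agreement on XVI.1.3: not wholly obtained. → 24%.
Sum: 6% + 10% + 3% + 24% = 43%.

43%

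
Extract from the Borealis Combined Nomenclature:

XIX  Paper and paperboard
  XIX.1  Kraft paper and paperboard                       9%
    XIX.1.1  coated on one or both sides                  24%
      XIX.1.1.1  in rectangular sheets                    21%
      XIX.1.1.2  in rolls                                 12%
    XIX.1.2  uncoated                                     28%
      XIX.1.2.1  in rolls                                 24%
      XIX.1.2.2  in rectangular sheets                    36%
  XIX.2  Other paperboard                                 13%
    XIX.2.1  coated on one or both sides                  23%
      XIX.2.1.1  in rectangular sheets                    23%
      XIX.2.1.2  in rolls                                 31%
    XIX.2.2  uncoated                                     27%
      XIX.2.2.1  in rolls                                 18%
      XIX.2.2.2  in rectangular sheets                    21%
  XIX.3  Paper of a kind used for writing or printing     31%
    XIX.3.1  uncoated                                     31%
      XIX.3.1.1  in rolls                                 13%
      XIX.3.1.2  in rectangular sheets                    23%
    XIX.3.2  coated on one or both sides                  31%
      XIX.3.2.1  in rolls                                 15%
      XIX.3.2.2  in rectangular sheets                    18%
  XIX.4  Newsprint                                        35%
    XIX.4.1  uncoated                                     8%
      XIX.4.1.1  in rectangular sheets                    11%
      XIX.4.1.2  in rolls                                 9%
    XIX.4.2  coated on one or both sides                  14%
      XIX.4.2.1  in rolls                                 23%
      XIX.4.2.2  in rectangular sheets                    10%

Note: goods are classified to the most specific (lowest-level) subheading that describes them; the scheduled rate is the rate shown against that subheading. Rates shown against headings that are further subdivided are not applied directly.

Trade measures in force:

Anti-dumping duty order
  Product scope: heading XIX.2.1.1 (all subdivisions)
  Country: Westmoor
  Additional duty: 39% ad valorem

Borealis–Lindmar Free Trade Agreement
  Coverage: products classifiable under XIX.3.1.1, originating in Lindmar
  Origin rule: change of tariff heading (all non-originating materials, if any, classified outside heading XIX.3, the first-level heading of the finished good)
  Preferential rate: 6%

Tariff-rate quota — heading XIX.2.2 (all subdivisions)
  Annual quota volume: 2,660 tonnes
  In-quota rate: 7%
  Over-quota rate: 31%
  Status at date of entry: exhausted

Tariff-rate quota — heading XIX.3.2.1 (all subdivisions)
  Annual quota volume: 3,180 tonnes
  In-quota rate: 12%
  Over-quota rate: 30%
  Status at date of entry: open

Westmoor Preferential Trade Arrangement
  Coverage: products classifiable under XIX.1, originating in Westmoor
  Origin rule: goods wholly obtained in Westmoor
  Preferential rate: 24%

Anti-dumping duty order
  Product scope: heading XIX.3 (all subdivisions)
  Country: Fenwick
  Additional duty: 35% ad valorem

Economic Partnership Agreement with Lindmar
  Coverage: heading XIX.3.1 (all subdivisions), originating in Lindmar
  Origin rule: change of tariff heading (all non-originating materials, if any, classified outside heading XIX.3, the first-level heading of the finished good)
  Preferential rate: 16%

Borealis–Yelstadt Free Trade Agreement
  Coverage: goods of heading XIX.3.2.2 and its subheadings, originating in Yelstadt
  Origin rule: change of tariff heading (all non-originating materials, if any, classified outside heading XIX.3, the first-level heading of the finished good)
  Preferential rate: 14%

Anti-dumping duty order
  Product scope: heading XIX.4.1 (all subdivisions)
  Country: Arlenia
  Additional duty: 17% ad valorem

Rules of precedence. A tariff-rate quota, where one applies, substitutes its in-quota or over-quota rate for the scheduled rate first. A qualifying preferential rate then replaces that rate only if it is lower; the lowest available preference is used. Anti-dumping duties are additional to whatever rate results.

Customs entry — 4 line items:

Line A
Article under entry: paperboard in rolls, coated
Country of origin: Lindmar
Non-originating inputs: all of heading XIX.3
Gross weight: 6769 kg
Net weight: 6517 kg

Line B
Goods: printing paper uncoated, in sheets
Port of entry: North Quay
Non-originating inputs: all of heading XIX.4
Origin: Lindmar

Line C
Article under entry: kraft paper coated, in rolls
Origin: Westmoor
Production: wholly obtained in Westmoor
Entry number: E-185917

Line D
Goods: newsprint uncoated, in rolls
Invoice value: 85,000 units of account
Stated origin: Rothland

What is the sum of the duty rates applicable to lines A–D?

68%

Line A: paperboard → XIX.2; coated → XIX.2.1; in rolls → XIX.2.1.2. Scheduled 31%. Lindmar agreement on XIX.3.1.1: XIX.2.1.2 not covered; Lindmar agreement on XIX.3.1: XIX.2.1.2 not covered. → 31%.
Line B: printing paper → XIX.3; uncoated → XIX.3.1; in sheets → XIX.3.1.2. Scheduled 23%. Lindmar agreement on XIX.3.1.1: XIX.3.1.2 not covered; Lindmar agreement on XIX.3.1: CTH met → 16% available; preferential 16%. → 16%.
Line C: kraft paper → XIX.1; coated → XIX.1.1; in rolls → XIX.1.1.2. Scheduled 12%. Westmoor agreement on XIX.1: wholly obtained → 24% available; preference 24% not lower than 12% → no reduction. → 12%.
Line D: newsprint → XIX.4; uncoated → XIX.4.1; in rolls → XIX.4.1.2. Scheduled 9%. No special measure applies. → 9%.
Sum: 31% + 16% + 12% + 9% = 68%.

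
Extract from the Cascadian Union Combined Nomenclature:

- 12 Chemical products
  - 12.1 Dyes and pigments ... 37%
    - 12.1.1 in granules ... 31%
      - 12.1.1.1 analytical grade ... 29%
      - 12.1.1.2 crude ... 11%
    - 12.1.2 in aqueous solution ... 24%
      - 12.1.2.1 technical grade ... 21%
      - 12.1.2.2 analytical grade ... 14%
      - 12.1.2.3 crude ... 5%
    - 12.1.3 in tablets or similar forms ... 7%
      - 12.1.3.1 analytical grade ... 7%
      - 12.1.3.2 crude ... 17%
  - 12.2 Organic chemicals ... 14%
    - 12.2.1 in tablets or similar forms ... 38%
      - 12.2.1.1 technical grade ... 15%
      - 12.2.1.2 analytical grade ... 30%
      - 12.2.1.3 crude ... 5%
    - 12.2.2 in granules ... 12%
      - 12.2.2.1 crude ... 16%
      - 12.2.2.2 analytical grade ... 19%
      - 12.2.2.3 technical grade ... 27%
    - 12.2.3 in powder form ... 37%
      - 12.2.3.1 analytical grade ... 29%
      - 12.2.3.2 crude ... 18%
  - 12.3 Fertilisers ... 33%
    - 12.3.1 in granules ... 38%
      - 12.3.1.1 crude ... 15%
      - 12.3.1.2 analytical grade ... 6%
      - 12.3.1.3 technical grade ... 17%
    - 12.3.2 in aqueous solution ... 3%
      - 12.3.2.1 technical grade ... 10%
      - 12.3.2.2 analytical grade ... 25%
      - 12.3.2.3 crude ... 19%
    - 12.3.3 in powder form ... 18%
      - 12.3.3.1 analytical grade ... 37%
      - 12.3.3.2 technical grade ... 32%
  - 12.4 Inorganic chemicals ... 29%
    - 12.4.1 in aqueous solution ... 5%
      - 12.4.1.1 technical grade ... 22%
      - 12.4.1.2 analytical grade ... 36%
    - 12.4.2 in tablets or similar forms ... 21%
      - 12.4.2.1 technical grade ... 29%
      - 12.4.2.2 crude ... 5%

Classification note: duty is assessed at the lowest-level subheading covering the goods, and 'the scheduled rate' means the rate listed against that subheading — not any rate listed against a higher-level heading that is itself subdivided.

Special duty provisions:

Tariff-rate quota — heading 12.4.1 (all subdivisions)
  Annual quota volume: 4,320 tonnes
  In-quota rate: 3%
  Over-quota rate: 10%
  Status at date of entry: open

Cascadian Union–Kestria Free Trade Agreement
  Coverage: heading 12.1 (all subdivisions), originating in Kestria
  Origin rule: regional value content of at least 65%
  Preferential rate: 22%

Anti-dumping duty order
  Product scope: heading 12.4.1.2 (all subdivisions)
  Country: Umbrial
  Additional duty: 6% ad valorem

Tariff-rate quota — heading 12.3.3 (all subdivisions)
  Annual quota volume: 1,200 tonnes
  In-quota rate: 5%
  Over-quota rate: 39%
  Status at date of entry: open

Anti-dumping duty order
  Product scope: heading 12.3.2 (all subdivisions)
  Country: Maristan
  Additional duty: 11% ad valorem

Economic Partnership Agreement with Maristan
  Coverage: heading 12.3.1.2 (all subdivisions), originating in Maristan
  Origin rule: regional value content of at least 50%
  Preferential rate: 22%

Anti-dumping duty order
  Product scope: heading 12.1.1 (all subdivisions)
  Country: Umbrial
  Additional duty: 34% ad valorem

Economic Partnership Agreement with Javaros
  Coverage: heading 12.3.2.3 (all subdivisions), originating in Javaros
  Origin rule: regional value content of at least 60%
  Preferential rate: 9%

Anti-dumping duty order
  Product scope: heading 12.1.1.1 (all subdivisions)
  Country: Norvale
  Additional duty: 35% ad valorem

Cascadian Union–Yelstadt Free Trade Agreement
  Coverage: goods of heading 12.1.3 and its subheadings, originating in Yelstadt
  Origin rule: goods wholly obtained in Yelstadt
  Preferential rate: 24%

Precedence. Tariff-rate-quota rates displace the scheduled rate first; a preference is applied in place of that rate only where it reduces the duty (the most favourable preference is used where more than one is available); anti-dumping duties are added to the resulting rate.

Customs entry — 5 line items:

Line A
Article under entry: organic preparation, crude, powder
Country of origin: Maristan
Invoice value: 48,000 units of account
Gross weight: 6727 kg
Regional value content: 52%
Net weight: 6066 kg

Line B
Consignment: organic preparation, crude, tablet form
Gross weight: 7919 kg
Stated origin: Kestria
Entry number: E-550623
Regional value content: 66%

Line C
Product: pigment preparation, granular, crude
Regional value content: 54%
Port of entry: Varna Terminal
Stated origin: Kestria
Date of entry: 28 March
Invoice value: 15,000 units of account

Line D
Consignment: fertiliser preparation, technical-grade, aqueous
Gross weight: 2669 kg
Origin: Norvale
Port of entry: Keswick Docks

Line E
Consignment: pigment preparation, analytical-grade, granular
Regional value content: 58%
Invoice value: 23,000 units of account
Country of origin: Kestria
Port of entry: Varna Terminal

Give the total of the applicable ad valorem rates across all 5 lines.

Line A: organic → 12.2; powder → 12.2.3; crude → 12.2.3.2. Scheduled 18%. Maristan agreement on 12.3.1.2: 12.2.3.2 not covered. → 18%.
Line B: organic → 12.2; tablet form → 12.2.1; crude → 12.2.1.3. Scheduled 5%. Kestria agreement on 12.1: 12.2.1.3 not covered. → 5%.
Line C: pigment → 12.1; granular → 12.1.1; crude → 12.1.1.2. Scheduled 11%. Kestria agreement on 12.1: RVC < 65%. → 11%.
Line D: fertiliser → 12.3; aqueous → 12.3.2; technical-grade → 12.3.2.1. Scheduled 10%. No special measure applies. → 10%.
Line E: pigment → 12.1; granular → 12.1.1; analytical-grade → 12.1.1.1. Scheduled 29%. Kestria agreement on 12.1: RVC < 65%. → 29%.
Sum: 18% + 5% + 11% + 10% + 29% = 73%.

73%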